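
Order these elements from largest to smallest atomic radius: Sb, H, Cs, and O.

H is in period 1, group 1; O is in period 2, group 16; Sb is in period 5, group 15; Cs is in period 6, group 1.
Atomic radius shrinks across a period as nuclear charge pulls the same shell inward, and grows down a group as new shells are added.
These span different periods and groups, so the two trends combine.
O > H: the two effects oppose for this pair; the down-group effect wins (63 vs 32 pm).
Sb > O: relative to O, both the across-period and down-group shifts push Sb's atomic radius up.
Cs > Sb: both effects reinforce here, so Cs is clearly the larger of the two.
Approximate values (pm): H 32, O 63, Sb 140, Cs 232.
So from largest to smallest: Cs > Sb > O > H.

Cs, Sb, O, H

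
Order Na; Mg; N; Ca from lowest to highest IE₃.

N < Ca < Na < Mg

After 2 electrons have been removed, what remains? Na²⁺ is already 1 electron into the core; Mg²⁺ is the bare [Ne] core; N²⁺ still has 3 valence electrons; Ca²⁺ is the bare [Ar] core.
Core electrons are held far more tightly than valence electrons, so Ca, Na and Mg top the IE_3 order.
Tabulated IE_3 (kJ/mol): Na 6910, Mg 7733, N 4578, Ca 4912.
So the third ionization energies run N < Ca < Na < Mg.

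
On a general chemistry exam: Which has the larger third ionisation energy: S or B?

B

The third ionization energy removes an electron from the +2 ion. For each element: S²⁺ still has 4 valence electrons; B²⁺ still has 1 valence electron.
All are still removing valence electrons, so compare the +2 ions as you would atoms: IE_3 generally rises across a period (higher Z_eff) and falls down a group (larger shell), subject to the usual subshell exceptions.
Valence configurations: S²⁺ [Ne]3s²3p², B²⁺ [He]2s¹.
The numbers (kJ/mol): S 3357, B 3660.
Overall IE_3 order: S < B.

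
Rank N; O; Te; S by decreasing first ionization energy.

IE₁ increases left→right with effective nuclear charge and decreases top→bottom as the valence shell moves farther out.
Neither a single period nor a single group — weigh both effects.
S > Te: S sits above Te in group 16, so the down-group effect alone puts S higher.
O > S: O sits above S in group 16, so the down-group effect alone puts O higher.
N > O: this pair runs against the simple trend — see the exception note.
Note the exception: N has a higher first ionization energy than O, contrary to the simple trend — pairing an electron in O's 2p⁴ costs repulsion energy, so O ionizes more easily than half-filled N (2p³).
For reference (kJ/mol): N 1402, O 1314, S 1000, Te 869.
So from highest to lowest: N > O > S > Te.

N > O > S > Te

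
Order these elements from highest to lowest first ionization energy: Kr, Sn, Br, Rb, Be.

Be is in period 2, group 2; Br is in period 4, group 17; Kr is in period 4, group 18; Rb is in period 5, group 1; Sn is in period 5, group 14.
IE₁ increases left→right with effective nuclear charge and decreases top→bottom as the valence shell moves farther out.
Here both period and group differ, so the two effects have to be weighed against each other.
Sn > Rb: both are in period 5; the period trend gives Sn the larger value.
Be > Sn: period and group pull opposite ways; the down-group shift dominates (900 vs 709 kJ/mol).
Br > Be: the two effects oppose for this pair; the across-period effect wins (1140 vs 900 kJ/mol).
Kr > Br: both are in period 4; the period trend gives Kr the larger value.
Approximate values (kJ/mol): Be 900, Br 1140, Kr 1351, Rb 403, Sn 709.
So from highest to lowest: Kr > Br > Be > Sn > Rb.

Kr > Br > Be > Sn > Rb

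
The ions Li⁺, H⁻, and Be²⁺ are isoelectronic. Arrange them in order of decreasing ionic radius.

All of these have 2 electrons, so size is governed by nuclear charge alone: the more protons, the stronger the pull on the same electron cloud, and the smaller the ion.
Nuclear charges: Be²⁺ (Z=4), Li⁺ (Z=3), H⁻ (Z=1).
Largest to smallest: H⁻ > Li⁺ > Be²⁺.

H⁻ > Li⁺ > Be²⁺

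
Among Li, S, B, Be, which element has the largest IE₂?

Li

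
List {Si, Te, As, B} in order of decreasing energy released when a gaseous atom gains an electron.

Te > Si > As > B

Atoms with high Z_eff and room in the valence shell (especially the halogens) have the most exothermic electron affinities.
These sit on a diagonal, where the across-period and down-group effects partly cancel.
As > B: the two effects oppose for this pair; the across-period effect wins (78 vs 27 kJ/mol).
Si > As: the two effects oppose for this pair; the down-group effect wins (134 vs 78 kJ/mol).
Te > Si: the two effects oppose for this pair; the across-period effect wins (190 vs 134 kJ/mol).
Approximate values (kJ/mol): B 27, Si 134, As 78, Te 190.
So from highest to lowest: Te > Si > As > B.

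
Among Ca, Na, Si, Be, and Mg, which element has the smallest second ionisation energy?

Ca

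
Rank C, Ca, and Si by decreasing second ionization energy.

The second ionization energy removes an electron from the +1 ion. For each element: C⁺ still has 3 valence electrons; Ca⁺ still has 1 valence electron; Si⁺ still has 3 valence electrons.
All are still removing valence electrons, so compare the +1 ions as you would atoms: IE_2 generally rises across a period (higher Z_eff) and falls down a group (larger shell), subject to the usual subshell exceptions.
Valence configurations: C⁺ [He]2s²2p¹, Ca⁺ [Ar]4s¹, Si⁺ [Ne]3s²3p¹.
Tabulated IE_2 (kJ/mol): C 2353, Ca 1145, Si 1577.
Hence IE_2: Ca < Si < C.

C, Si, Ca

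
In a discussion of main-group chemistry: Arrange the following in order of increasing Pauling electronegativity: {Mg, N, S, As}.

N is in period 2, group 15; Mg is in period 3, group 2; S is in period 3, group 16; As is in period 4, group 15.
Atoms toward the upper right of the periodic table pull bonding electrons most strongly.
These span different periods and groups, so the two trends combine.
As > Mg: period and group pull opposite ways; the across-period shift dominates (2.18 vs 1.31).
S > As: relative to As, both the across-period and down-group shifts push S's electronegativity up.
N > S: the two effects oppose for this pair; the down-group effect wins (3.04 vs 2.58).
Tabulated electronegativity (Pauling): N 3.04, Mg 1.31, S 2.58, As 2.18.
So from lowest to highest: Mg < As < S < N.

Mg < As < S < N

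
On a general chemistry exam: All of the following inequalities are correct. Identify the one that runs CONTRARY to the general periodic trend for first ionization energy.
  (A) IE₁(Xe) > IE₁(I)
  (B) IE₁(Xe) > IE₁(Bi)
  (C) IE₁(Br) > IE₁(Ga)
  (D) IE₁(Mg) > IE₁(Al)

The general trend: first ionization energy increases across a period and decreases down a group.
(A) Xe (period 5, group 18) vs I (period 5, group 17): the stated order agrees with the simple trend.
(B) Xe (period 5, group 18) vs Bi (period 6, group 15): the stated order agrees with the simple trend.
(C) Br (period 4, group 17) vs Ga (period 4, group 13): the stated order agrees with the simple trend.
(D) Mg (period 3, group 2) vs Al (period 3, group 13): the stated order contradicts the simple trend.
The exception is (D): Al's single 3p electron is easier to remove than one from Mg's filled 3s².

(D)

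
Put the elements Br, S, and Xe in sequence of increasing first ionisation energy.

S < Br < Xe

S is in period 3, group 16; Br is in period 4, group 17; Xe is in period 5, group 18.
IE₁ increases left→right with effective nuclear charge and decreases top→bottom as the valence shell moves farther out.
These sit on a diagonal, where the across-period and down-group effects partly cancel.
Br > S: the two effects oppose for this pair; the across-period effect wins (1140 vs 1000 kJ/mol).
Xe > Br: period and group pull opposite ways; the across-period shift dominates (1170 vs 1140 kJ/mol).
Tabulated first ionization energy (kJ/mol): S 1000, Br 1140, Xe 1170.
So from lowest to highest: S < Br < Xe.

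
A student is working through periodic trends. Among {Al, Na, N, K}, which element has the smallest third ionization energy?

Al

After 2 electrons have been removed, what remains? Al²⁺ still has 1 valence electron; Na²⁺ is already 1 electron into the core; N²⁺ still has 3 valence electrons; K²⁺ is already 1 electron into the core.
Usually core removal costs more than valence removal, but here the competition is close: a tightly held n=2 valence electron can cost more to remove than an n=3 core electron, so the actual values have to decide it.
Valence configurations: Al²⁺ [Ne]3s¹, N²⁺ [He]2s²2p¹.
The numbers (kJ/mol): Al 2745, Na 6910, N 4578, K 4420.
Putting it together, IE_3: Al < K < N < Na.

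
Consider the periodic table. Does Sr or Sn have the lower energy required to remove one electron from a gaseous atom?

Sr is in period 5, group 2; Sn is in period 5, group 14.
Across a period the outer electron is held more tightly (higher IE₁); down a group it sits in a higher shell, more shielded, and comes off more easily.
All lie in period 5, so first ionization energy increases left to right.
So Sr has the lower energy required to remove one electron from a gaseous atom (Sr < Sn).

Sr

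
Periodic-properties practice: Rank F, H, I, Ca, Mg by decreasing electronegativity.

F > I > H > Mg > Ca

H is in period 1, group 1; F is in period 2, group 17; Mg is in period 3, group 2; Ca is in period 4, group 2; I is in period 5, group 17.
Smaller atoms with higher effective nuclear charge are more electronegative.
These span different periods and groups, so the two trends combine.
Mg > Ca: they share group 2; the group trend gives Mg the larger value.
H > Mg: the two effects oppose for this pair; the down-group effect wins (2.20 vs 1.31).
I > H: the two effects oppose for this pair; the across-period effect wins (2.66 vs 2.20).
F > I: they share group 17; the group trend gives F the larger value.
Approximate values (Pauling): H 2.20, F 3.98, Mg 1.31, Ca 1.00, I 2.66.
So from highest to lowest: F > I > H > Mg > Ca.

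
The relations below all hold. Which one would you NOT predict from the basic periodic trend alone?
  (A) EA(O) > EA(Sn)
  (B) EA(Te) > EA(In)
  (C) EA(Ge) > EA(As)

(C)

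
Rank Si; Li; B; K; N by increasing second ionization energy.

Si, B, N, K, Li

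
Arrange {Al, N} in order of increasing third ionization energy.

Al, N

After 2 electrons have been removed, what remains? Al²⁺ still has 1 valence electron; N²⁺ still has 3 valence electrons.
All are still removing valence electrons, so compare the +2 ions as you would atoms: IE_3 generally rises across a period (higher Z_eff) and falls down a group (larger shell), subject to the usual subshell exceptions.
Valence configurations: Al²⁺ [Ne]3s¹, N²⁺ [He]2s²2p¹.
Approximate IE_3 values (kJ/mol): Al 2745, N 4578.
So the third ionization energies run Al < N.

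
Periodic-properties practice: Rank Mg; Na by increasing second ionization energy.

Mg, Na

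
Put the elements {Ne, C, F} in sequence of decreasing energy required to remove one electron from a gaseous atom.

C is in period 2, group 14; F is in period 2, group 17; Ne is in period 2, group 18.
Removing the outermost electron gets harder across a period and easier down a group.
All lie in period 2, so first ionization energy increases left to right.
So from highest to lowest: Ne > F > C.

Ne > F > C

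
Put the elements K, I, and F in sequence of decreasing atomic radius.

Radius decreases left→right (rising Z_eff, same n) and increases top→bottom (higher n).
These span different periods and groups, so the two trends combine.
I > F: I sits below F in group 17, so the down-group effect alone puts I larger.
K > I: period and group pull opposite ways; the across-period shift dominates (196 vs 133 pm).
For reference (pm): F 64, K 196, I 133.
So from largest to smallest: K > I > F.

K, I, F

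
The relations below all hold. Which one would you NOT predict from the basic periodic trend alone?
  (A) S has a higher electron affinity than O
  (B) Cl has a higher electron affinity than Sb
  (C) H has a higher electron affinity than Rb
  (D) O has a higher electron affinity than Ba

(A)

The general trend: electron affinity increases across a period and decreases down a group.
(A) S (period 3, group 16) vs O (period 2, group 16): the stated order contradicts the simple trend.
(B) Cl (period 3, group 17) vs Sb (period 5, group 15): the stated order agrees with the simple trend.
(C) H (period 1, group 1) vs Rb (period 5, group 1): the stated order agrees with the simple trend.
(D) O (period 2, group 16) vs Ba (period 6, group 2): the stated order agrees with the simple trend.
The exception is (A): the compact 2p subshell of O repels the added electron more than S's larger 3p does.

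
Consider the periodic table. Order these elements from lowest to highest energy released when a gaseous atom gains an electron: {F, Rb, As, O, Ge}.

O is in period 2, group 16; F is in period 2, group 17; Ge is in period 4, group 14; As is in period 4, group 15; Rb is in period 5, group 1.
Atoms with high Z_eff and room in the valence shell (especially the halogens) have the most exothermic electron affinities.
Here both period and group differ, so the two effects have to be weighed against each other.
As > Rb: relative to Rb, both the across-period and down-group shifts push As's electron affinity up.
Ge > As: this pair runs against the simple trend — see the exception note.
O > Ge: both effects reinforce here, so O is clearly the higher of the two.
F > O: F lies to the right of O in period 2, so the across-period effect alone puts F higher.
Note the exception: Ge has a higher electron affinity than As, contrary to the simple trend — adding an electron to As's half-filled 4p³ is unfavourable, so Ge (4p²) has the more exothermic EA.
Tabulated electron affinity (kJ/mol): O 141, F 328, Ge 119, As 78, Rb 47.
So from lowest to highest: Rb < As < Ge < O < F.

Rb < As < Ge < O < F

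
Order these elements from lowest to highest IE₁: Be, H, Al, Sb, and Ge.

Across a period the outer electron is held more tightly (higher IE₁); down a group it sits in a higher shell, more shielded, and comes off more easily.
A diagonal step moves right (one effect) and down (the opposite effect) at once.
Ge > Al: period and group pull opposite ways; the across-period shift dominates (762 vs 578 kJ/mol).
Sb > Ge: period and group pull opposite ways; the across-period shift dominates (831 vs 762 kJ/mol).
Be > Sb: period and group pull opposite ways; the down-group shift dominates (900 vs 831 kJ/mol).
H > Be: period and group pull opposite ways; the down-group shift dominates (1312 vs 900 kJ/mol).
For reference (kJ/mol): H 1312, Be 900, Al 578, Ge 762, Sb 831.
So from lowest to highest: Al < Ge < Sb < Be < H.

Al < Ge < Sb < Be < H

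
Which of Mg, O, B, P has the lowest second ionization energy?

After 1 electron has been removed, what remains? Mg⁺ still has 1 valence electron; O⁺ still has 5 valence electrons; B⁺ still has 2 valence electrons; P⁺ still has 4 valence electrons.
All are still removing valence electrons, so compare the +1 ions as you would atoms: IE_2 generally rises across a period (higher Z_eff) and falls down a group (larger shell), subject to the usual subshell exceptions.
Valence configurations: Mg⁺ [Ne]3s¹, O⁺ [He]2s²2p³, B⁺ [He]2s², P⁺ [Ne]3s²3p².
Tabulated IE_2 (kJ/mol): Mg 1451, O 3388, B 2427, P 1907.
So the second ionization energies run Mg < P < B < O.

Mg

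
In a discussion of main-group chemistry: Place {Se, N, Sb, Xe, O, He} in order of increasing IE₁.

Sb < Se < Xe < O < N < He

He is in period 1, group 18; N is in period 2, group 15; O is in period 2, group 16; Se is in period 4, group 16; Sb is in period 5, group 15; Xe is in period 5, group 18.
Removing the outermost electron gets harder across a period and easier down a group.
Here both period and group differ, so the two effects have to be weighed against each other.
Se > Sb: both effects reinforce here, so Se is clearly the higher of the two.
Xe > Se: the two effects oppose for this pair; the across-period effect wins (1170 vs 941 kJ/mol).
O > Xe: period and group pull opposite ways; the down-group shift dominates (1314 vs 1170 kJ/mol).
N > O: this pair runs against the simple trend — see the exception note.
He > N: both effects reinforce here, so He is clearly the higher of the two.
Note the exception: N has a higher first ionization energy than O, contrary to the simple trend — pairing an electron in O's 2p⁴ costs repulsion energy, so O ionizes more easily than half-filled N (2p³).
Approximate values (kJ/mol): He 2372, N 1402, O 1314, Se 941, Sb 831, Xe 1170.
So from lowest to highest: Sb < Se < Xe < O < N < He.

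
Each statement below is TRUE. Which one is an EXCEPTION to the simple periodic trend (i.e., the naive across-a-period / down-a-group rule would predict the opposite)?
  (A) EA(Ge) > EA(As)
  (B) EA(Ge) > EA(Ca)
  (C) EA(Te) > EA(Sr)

The general trend: electron affinity increases across a period and decreases down a group.
(A) Ge (period 4, group 14) vs As (period 4, group 15): the stated order contradicts the simple trend.
(B) Ge (period 4, group 14) vs Ca (period 4, group 2): the stated order agrees with the simple trend.
(C) Te (period 5, group 16) vs Sr (period 5, group 2): the stated order agrees with the simple trend.
The exception is (A): adding an electron to As's half-filled 4p³ is unfavourable, so Ge (4p²) has the more exothermic EA.

(A)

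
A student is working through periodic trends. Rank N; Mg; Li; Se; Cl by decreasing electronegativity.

Cl, N, Se, Mg, Li

Smaller atoms with higher effective nuclear charge are more electronegative.
These span different periods and groups, so the two trends combine.
Mg > Li: period and group pull opposite ways; the across-period shift dominates (1.31 vs 0.98).
Se > Mg: period and group pull opposite ways; the across-period shift dominates (2.55 vs 1.31).
N > Se: period and group pull opposite ways; the down-group shift dominates (3.04 vs 2.55).
Cl > N: the two effects oppose for this pair; the across-period effect wins (3.16 vs 3.04).
Approximate values (Pauling): Li 0.98, N 3.04, Mg 1.31, Cl 3.16, Se 2.55.
So from highest to lowest: Cl > N > Se > Mg > Li.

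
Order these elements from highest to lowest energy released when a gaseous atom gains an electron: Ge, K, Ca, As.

Ge > As > K > Ca

K is in period 4, group 1; Ca is in period 4, group 2; Ge is in period 4, group 14; As is in period 4, group 15.
EA tends to increase across a period and decrease down a group, though the pattern is less regular than for IE or radius.
All lie in period 4; the across-period trend (electron affinity increases left to right) applies, with the exception below.
Note the exception: K has a higher electron affinity than Ca, contrary to the simple trend — adding an electron to Ca (ns²) has to open a new, higher-energy np subshell, which is unfavourable.
Note the exception: Ge has a higher electron affinity than As, contrary to the simple trend — adding an electron to As's half-filled 4p³ is unfavourable, so Ge (4p²) has the more exothermic EA.
Tabulated electron affinity (kJ/mol): K 48, Ca 2, Ge 119, As 78.
So from highest to lowest: Ge > As > K > Ca.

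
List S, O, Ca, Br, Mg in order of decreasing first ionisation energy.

O > Br > S > Mg > Ca

O is in period 2, group 16; Mg is in period 3, group 2; S is in period 3, group 16; Ca is in period 4, group 2; Br is in period 4, group 17.
Removing the outermost electron gets harder across a period and easier down a group.
These span different periods and groups, so the two trends combine.
Mg > Ca: Mg sits above Ca in group 2, so the down-group effect alone puts Mg higher.
S > Mg: S lies to the right of Mg in period 3, so the across-period effect alone puts S higher.
Br > S: period and group pull opposite ways; the across-period shift dominates (1140 vs 1000 kJ/mol).
O > Br: period and group pull opposite ways; the down-group shift dominates (1314 vs 1140 kJ/mol).
For reference (kJ/mol): O 1314, Mg 738, S 1000, Ca 590, Br 1140.
So from highest to lowest: O > Br > S > Mg > Ca.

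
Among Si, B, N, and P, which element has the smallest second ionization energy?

The second ionization energy removes an electron from the +1 ion. For each element: Si⁺ still has 3 valence electrons; B⁺ still has 2 valence electrons; N⁺ still has 4 valence electrons; P⁺ still has 4 valence electrons.
All are still removing valence electrons, so compare the +1 ions as you would atoms: IE_2 generally rises across a period (higher Z_eff) and falls down a group (larger shell), subject to the usual subshell exceptions.
Valence configurations: Si⁺ [Ne]3s²3p¹, B⁺ [He]2s², N⁺ [He]2s²2p², P⁺ [Ne]3s²3p².
Tabulated IE_2 (kJ/mol): Si 1577, B 2427, N 2856, P 1907.
So the second ionization energies run Si < P < B < N.

Si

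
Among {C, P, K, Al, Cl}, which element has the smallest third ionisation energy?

Al

IE_3 is the cost of taking one more electron from the +2 cation: C²⁺ still has 2 valence electrons; P²⁺ still has 3 valence electrons; K²⁺ is already 1 electron into the core; Al²⁺ still has 1 valence electron; Cl²⁺ still has 5 valence electrons.
Usually core removal costs more than valence removal, but here the competition is close: a tightly held n=2 valence electron can cost more to remove than an n=3 core electron, so the actual values have to decide it.
Valence configurations: C²⁺ [He]2s², P²⁺ [Ne]3s²3p¹, Al²⁺ [Ne]3s¹, Cl²⁺ [Ne]3s²3p³.
The numbers (kJ/mol): C 4620, P 2914, K 4420, Al 2745, Cl 3822.
Hence IE_3: Al < P < Cl < K < C.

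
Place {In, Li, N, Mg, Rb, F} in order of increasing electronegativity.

Rb < Li < Mg < In < N < F

EN rises left→right (higher Z_eff, smaller atoms) and falls top→bottom (larger, more shielded atoms).
These span different periods and groups, so the two trends combine.
Li > Rb: they share group 1; the group trend gives Li the larger value.
Mg > Li: period and group pull opposite ways; the across-period shift dominates (1.31 vs 0.98).
In > Mg: the two effects oppose for this pair; the across-period effect wins (1.78 vs 1.31).
N > In: both effects reinforce here, so N is clearly the higher of the two.
F > N: both are in period 2; the period trend gives F the larger value.
For reference (Pauling): Li 0.98, N 3.04, F 3.98, Mg 1.31, Rb 0.82, In 1.78.
So from lowest to highest: Rb < Li < Mg < In < N < F.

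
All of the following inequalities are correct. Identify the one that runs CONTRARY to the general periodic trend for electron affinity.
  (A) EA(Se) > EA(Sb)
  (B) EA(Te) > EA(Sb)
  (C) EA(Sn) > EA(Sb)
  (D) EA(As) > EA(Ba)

(C)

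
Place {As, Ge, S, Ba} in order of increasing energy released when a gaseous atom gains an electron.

S is in period 3, group 16; Ge is in period 4, group 14; As is in period 4, group 15; Ba is in period 6, group 2.
Electron affinity generally becomes more exothermic across a period toward the halogens and less exothermic down a group.
Neither a single period nor a single group — weigh both effects.
As > Ba: relative to Ba, both the across-period and down-group shifts push As's electron affinity up.
Ge > As: this pair runs against the simple trend — see the exception note.
S > Ge: both effects reinforce here, so S is clearly the higher of the two.
Note the exception: Ge has a higher electron affinity than As, contrary to the simple trend — adding an electron to As's half-filled 4p³ is unfavourable, so Ge (4p²) has the more exothermic EA.
For reference (kJ/mol): S 200, Ge 119, As 78, Ba 14.
So from lowest to highest: Ba < As < Ge < S.

Ba < As < Ge < S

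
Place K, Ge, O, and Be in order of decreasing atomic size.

Be is in period 2, group 2; O is in period 2, group 16; K is in period 4, group 1; Ge is in period 4, group 14.
Radius decreases left→right (rising Z_eff, same n) and increases top→bottom (higher n).
Neither a single period nor a single group — weigh both effects.
Be > O: Be lies to the left of O in period 2, so the across-period effect alone puts Be larger.
Ge > Be: the two effects oppose for this pair; the down-group effect wins (121 vs 102 pm).
K > Ge: K lies to the left of Ge in period 4, so the across-period effect alone puts K larger.
Approximate values (pm): Be 102, O 63, K 196, Ge 121.
So from largest to smallest: K > Ge > Be > O.

K, Ge, Be, O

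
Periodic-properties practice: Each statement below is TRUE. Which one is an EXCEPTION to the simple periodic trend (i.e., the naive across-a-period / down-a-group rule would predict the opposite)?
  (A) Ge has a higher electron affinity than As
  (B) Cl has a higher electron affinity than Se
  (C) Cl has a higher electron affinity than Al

The general trend: electron affinity increases across a period and decreases down a group.
(A) Ge (period 4, group 14) vs As (period 4, group 15): the stated order contradicts the simple trend.
(B) Cl (period 3, group 17) vs Se (period 4, group 16): the stated order agrees with the simple trend.
(C) Cl (period 3, group 17) vs Al (period 3, group 13): the stated order agrees with the simple trend.
The exception is (A): adding an electron to As's half-filled 4p³ is unfavourable, so Ge (4p²) has the more exothermic EA.

(A)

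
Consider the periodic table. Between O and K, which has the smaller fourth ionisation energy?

The fourth ionization energy removes an electron from the +3 ion. For each element: O³⁺ still has 3 valence electrons; K³⁺ is already 2 electrons into the core.
Usually core removal costs more than valence removal, but here the competition is close: a tightly held n=2 valence electron can cost more to remove than an n=3 core electron, so the actual values have to decide it.
Approximate IE_4 values (kJ/mol): O 7469, K 5877.
Overall IE_4 order: K < O.

K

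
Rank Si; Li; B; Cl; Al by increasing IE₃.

Al, Si, B, Cl, Li

The third ionization energy removes an electron from the +2 ion. For each element: Si²⁺ still has 2 valence electrons; Li²⁺ is already 1 electron into the core; B²⁺ still has 1 valence electron; Cl²⁺ still has 5 valence electrons; Al²⁺ still has 1 valence electron.
Breaking into a closed-shell core is much more expensive than removing a leftover valence electron — Li has the largest IE_3 here.
Valence configurations: Si²⁺ [Ne]3s², B²⁺ [He]2s¹, Cl²⁺ [Ne]3s²3p³, Al²⁺ [Ne]3s¹.
The numbers (kJ/mol): Si 3232, Li 11815, B 3660, Cl 3822, Al 2745.
So the third ionization energies run Al < Si < B < Cl < Li.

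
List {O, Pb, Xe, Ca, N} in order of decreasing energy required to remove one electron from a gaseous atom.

N > O > Xe > Pb > Ca

N is in period 2, group 15; O is in period 2, group 16; Ca is in period 4, group 2; Xe is in period 5, group 18; Pb is in period 6, group 14.
First ionization energy rises across a period (greater Z_eff holds electrons more tightly) and falls down a group (valence electrons are farther from the nucleus).
These span different periods and groups, so the two trends combine.
Pb > Ca: the two effects oppose for this pair; the across-period effect wins (716 vs 590 kJ/mol).
Xe > Pb: both effects reinforce here, so Xe is clearly the higher of the two.
O > Xe: period and group pull opposite ways; the down-group shift dominates (1314 vs 1170 kJ/mol).
N > O: this pair runs against the simple trend — see the exception note.
Note the exception: N has a higher first ionization energy than O, contrary to the simple trend — pairing an electron in O's 2p⁴ costs repulsion energy, so O ionizes more easily than half-filled N (2p³).
Tabulated first ionization energy (kJ/mol): N 1402, O 1314, Ca 590, Xe 1170, Pb 716.
So from highest to lowest: N > O > Xe > Pb > Ca.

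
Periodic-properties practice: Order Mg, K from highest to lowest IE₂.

K, Mg

IE_2 is the cost of taking one more electron from the +1 cation: Mg⁺ still has 1 valence electron; K⁺ is the bare [Ar] core.
Breaking into a closed-shell core is much more expensive than removing a leftover valence electron — K has the largest IE_2 here.
The numbers (kJ/mol): Mg 1451, K 3052.
Overall IE_2 order: Mg < K.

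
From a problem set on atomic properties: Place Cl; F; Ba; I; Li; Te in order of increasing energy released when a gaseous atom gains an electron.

Ba < Li < Te < I < F < Cl

Li is in period 2, group 1; F is in period 2, group 17; Cl is in period 3, group 17; Te is in period 5, group 16; I is in period 5, group 17; Ba is in period 6, group 2.
Adding an electron releases more energy for atoms nearer the top right (short of the noble gases).
Here both period and group differ, so the two effects have to be weighed against each other.
Li > Ba: period and group pull opposite ways; the down-group shift dominates (60 vs 14 kJ/mol).
Te > Li: the two effects oppose for this pair; the across-period effect wins (190 vs 60 kJ/mol).
I > Te: I lies to the right of Te in period 5, so the across-period effect alone puts I higher.
F > I: F sits above I in group 17, so the down-group effect alone puts F higher.
Cl > F: this pair runs against the simple trend — see the exception note.
Note the exception: Cl has a higher electron affinity than F, contrary to the simple trend — F's small 2p subshell makes the incoming electron feel strong e⁻–e⁻ repulsion, so Cl actually releases more energy on gaining an electron.
Tabulated electron affinity (kJ/mol): Li 60, F 328, Cl 349, Te 190, I 295, Ba 14.
So from lowest to highest: Ba < Li < Te < I < F < Cl.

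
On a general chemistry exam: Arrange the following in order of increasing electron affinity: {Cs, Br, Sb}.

Cs < Sb < Br

Br is in period 4, group 17; Sb is in period 5, group 15; Cs is in period 6, group 1.
Adding an electron releases more energy for atoms nearer the top right (short of the noble gases).
Neither a single period nor a single group — weigh both effects.
Sb > Cs: both effects reinforce here, so Sb is clearly the higher of the two.
Br > Sb: relative to Sb, both the across-period and down-group shifts push Br's electron affinity up.
For reference (kJ/mol): Br 325, Sb 103, Cs 46.
So from lowest to highest: Cs < Sb < Br.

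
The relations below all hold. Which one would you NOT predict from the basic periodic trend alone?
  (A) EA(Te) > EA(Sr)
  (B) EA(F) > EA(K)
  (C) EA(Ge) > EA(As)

The general trend: electron affinity increases across a period and decreases down a group.
(A) Te (period 5, group 16) vs Sr (period 5, group 2): the stated order agrees with the simple trend.
(B) F (period 2, group 17) vs K (period 4, group 1): the stated order agrees with the simple trend.
(C) Ge (period 4, group 14) vs As (period 4, group 15): the stated order contradicts the simple trend.
The exception is (C): adding an electron to As's half-filled 4p³ is unfavourable, so Ge (4p²) has the more exothermic EA.

(C)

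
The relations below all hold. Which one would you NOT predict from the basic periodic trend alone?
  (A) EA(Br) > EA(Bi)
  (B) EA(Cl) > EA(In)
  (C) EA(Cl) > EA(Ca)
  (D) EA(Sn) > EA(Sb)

(D)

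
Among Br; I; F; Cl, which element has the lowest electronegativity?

Electronegativity increases across a period and decreases down a group, tracking effective nuclear charge and atomic size.
All are in group 17, so electronegativity increases up the group.
The lowest electronegativity among these belongs to I.

I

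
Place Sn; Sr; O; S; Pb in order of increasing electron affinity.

Sr < Pb < Sn < O < S

Adding an electron releases more energy for atoms nearer the top right (short of the noble gases).
Neither a single period nor a single group — weigh both effects.
Pb > Sr: period and group pull opposite ways; the across-period shift dominates (35 vs 5 kJ/mol).
Sn > Pb: Sn sits above Pb in group 14, so the down-group effect alone puts Sn higher.
O > Sn: both effects reinforce here, so O is clearly the higher of the two.
S > O: this pair runs against the simple trend — see the exception note.
Note the exception: S has a higher electron affinity than O, contrary to the simple trend — the compact 2p subshell of O repels the added electron more than S's larger 3p does.
For reference (kJ/mol): O 141, S 200, Sr 5, Sn 107, Pb 35.
So from lowest to highest: Sr < Pb < Sn < O < S.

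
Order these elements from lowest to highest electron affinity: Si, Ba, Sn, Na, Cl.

Ba < Na < Sn < Si < Cl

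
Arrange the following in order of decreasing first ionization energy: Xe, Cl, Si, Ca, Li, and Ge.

Cl > Xe > Si > Ge > Ca > Li

Li is in period 2, group 1; Si is in period 3, group 14; Cl is in period 3, group 17; Ca is in period 4, group 2; Ge is in period 4, group 14; Xe is in period 5, group 18.
IE₁ increases left→right with effective nuclear charge and decreases top→bottom as the valence shell moves farther out.
Here both period and group differ, so the two effects have to be weighed against each other.
Ca > Li: period and group pull opposite ways; the across-period shift dominates (590 vs 520 kJ/mol).
Ge > Ca: Ge lies to the right of Ca in period 4, so the across-period effect alone puts Ge higher.
Si > Ge: Si sits above Ge in group 14, so the down-group effect alone puts Si higher.
Xe > Si: period and group pull opposite ways; the across-period shift dominates (1170 vs 786 kJ/mol).
Cl > Xe: period and group pull opposite ways; the down-group shift dominates (1251 vs 1170 kJ/mol).
Approximate values (kJ/mol): Li 520, Si 786, Cl 1251, Ca 590, Ge 762, Xe 1170.
So from highest to lowest: Cl > Xe > Si > Ge > Ca > Li.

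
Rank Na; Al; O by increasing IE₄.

O < Na < Al

IE_4 is the cost of taking one more electron from the +3 cation: Na³⁺ is already 2 electrons into the core; Al³⁺ is the bare [Ne] core; O³⁺ still has 3 valence electrons.
Pulling an electron out of a noble-gas core costs far more than removing a remaining valence electron, so Na and Al sit at the high end of IE_4.
Tabulated IE_4 (kJ/mol): Na 9543, Al 11577, O 7469.
Overall IE_4 order: O < Na < Al.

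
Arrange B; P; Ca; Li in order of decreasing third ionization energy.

After 2 electrons have been removed, what remains? B²⁺ still has 1 valence electron; P²⁺ still has 3 valence electrons; Ca²⁺ is the bare [Ar] core; Li²⁺ is already 1 electron into the core.
Core electrons are held far more tightly than valence electrons, so Ca and Li top the IE_3 order.
Valence configurations: B²⁺ [He]2s¹, P²⁺ [Ne]3s²3p¹.
The numbers (kJ/mol): B 3660, P 2914, Ca 4912, Li 11815.
Hence IE_3: P < B < Ca < Li.

Li > Ca > B > P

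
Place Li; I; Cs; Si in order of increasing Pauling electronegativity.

Cs < Li < Si < I

Electronegativity increases across a period and decreases down a group, tracking effective nuclear charge and atomic size.
Here both period and group differ, so the two effects have to be weighed against each other.
Li > Cs: Li sits above Cs in group 1, so the down-group effect alone puts Li higher.
Si > Li: the two effects oppose for this pair; the across-period effect wins (1.90 vs 0.98).
I > Si: period and group pull opposite ways; the across-period shift dominates (2.66 vs 1.90).
Tabulated electronegativity (Pauling): Li 0.98, Si 1.90, I 2.66, Cs 0.79.
So from lowest to highest: Cs < Li < Si < I.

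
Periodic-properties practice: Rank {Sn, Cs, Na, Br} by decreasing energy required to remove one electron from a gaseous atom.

Br, Sn, Na, Cs

IE₁ increases left→right with effective nuclear charge and decreases top→bottom as the valence shell moves farther out.
Neither a single period nor a single group — weigh both effects.
Na > Cs: they share group 1; the group trend gives Na the larger value.
Sn > Na: the two effects oppose for this pair; the across-period effect wins (709 vs 496 kJ/mol).
Br > Sn: both effects reinforce here, so Br is clearly the higher of the two.
For reference (kJ/mol): Na 496, Br 1140, Sn 709, Cs 376.
So from highest to lowest: Br > Sn > Na > Cs.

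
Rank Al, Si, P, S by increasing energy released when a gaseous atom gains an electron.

Al is in period 3, group 13; Si is in period 3, group 14; P is in period 3, group 15; S is in period 3, group 16.
Adding an electron releases more energy for atoms nearer the top right (short of the noble gases).
All lie in period 3; the across-period trend (electron affinity increases left to right) applies, with the exception below.
Note the exception: Si has a higher electron affinity than P, contrary to the simple trend — adding an electron to P's half-filled 3p³ is unfavourable, so Si (3p²) has the more exothermic EA.
For reference (kJ/mol): Al 42, Si 134, P 72, S 200.
So from lowest to highest: Al < P < Si < S.

Al < P < Si < S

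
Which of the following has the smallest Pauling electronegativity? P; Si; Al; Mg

EN rises left→right (higher Z_eff, smaller atoms) and falls top→bottom (larger, more shielded atoms).
All lie in period 3, so electronegativity increases left to right.
The smallest Pauling electronegativity among these belongs to Mg.

Mg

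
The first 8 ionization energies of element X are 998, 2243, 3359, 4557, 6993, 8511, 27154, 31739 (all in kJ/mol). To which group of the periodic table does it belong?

Look for the largest jump between consecutive ionization energies: IE7/IE6 ≈ 3.2, far larger than any earlier ratio.
That jump marks the point where a core electron is being removed. So the atom has 6 valence electrons.
A main-group element with 6 valence electrons is in group 16.

Group 16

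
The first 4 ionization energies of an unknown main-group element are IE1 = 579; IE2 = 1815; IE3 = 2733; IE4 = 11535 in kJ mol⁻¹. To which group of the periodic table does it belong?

Look for the largest jump between consecutive ionization energies: IE4/IE3 ≈ 4.2, far larger than any earlier ratio.
That jump marks the point where a core electron is being removed. So the atom has 3 valence electrons.
A main-group element with 3 valence electrons is in group 13.

Group 13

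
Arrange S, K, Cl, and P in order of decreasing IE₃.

K > Cl > S > P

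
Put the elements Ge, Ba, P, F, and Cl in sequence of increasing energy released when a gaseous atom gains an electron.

F is in period 2, group 17; P is in period 3, group 15; Cl is in period 3, group 17; Ge is in period 4, group 14; Ba is in period 6, group 2.
Atoms with high Z_eff and room in the valence shell (especially the halogens) have the most exothermic electron affinities.
These span different periods and groups, so the two trends combine.
P > Ba: relative to Ba, both the across-period and down-group shifts push P's electron affinity up.
Ge > P: this pair runs against the simple trend — see the exception note.
F > Ge: both effects reinforce here, so F is clearly the higher of the two.
Cl > F: this pair runs against the simple trend — see the exception note.
Note the exception: Ge has a higher electron affinity than P, contrary to the simple trend — adding an electron to P's half-filled np³ subshell costs electron-pairing energy.
Note the exception: Cl has a higher electron affinity than F, contrary to the simple trend — F's small 2p subshell makes the incoming electron feel strong e⁻–e⁻ repulsion, so Cl actually releases more energy on gaining an electron.
For reference (kJ/mol): F 328, P 72, Cl 349, Ge 119, Ba 14.
So from lowest to highest: Ba < P < Ge < F < Cl.

Ba < P < Ge < F < Cl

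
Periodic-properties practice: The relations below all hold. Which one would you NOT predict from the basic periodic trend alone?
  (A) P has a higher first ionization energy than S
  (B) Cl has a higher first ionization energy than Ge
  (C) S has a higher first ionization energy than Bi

(A)

The general trend: first ionization energy increases across a period and decreases down a group.
(A) P (period 3, group 15) vs S (period 3, group 16): the stated order contradicts the simple trend.
(B) Cl (period 3, group 17) vs Ge (period 4, group 14): the stated order agrees with the simple trend.
(C) S (period 3, group 16) vs Bi (period 6, group 15): the stated order agrees with the simple trend.
The exception is (A): S (3p⁴) ionizes more easily than half-filled P (3p³) because the paired 3p electron in S is pushed out by e⁻–e⁻ repulsion.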